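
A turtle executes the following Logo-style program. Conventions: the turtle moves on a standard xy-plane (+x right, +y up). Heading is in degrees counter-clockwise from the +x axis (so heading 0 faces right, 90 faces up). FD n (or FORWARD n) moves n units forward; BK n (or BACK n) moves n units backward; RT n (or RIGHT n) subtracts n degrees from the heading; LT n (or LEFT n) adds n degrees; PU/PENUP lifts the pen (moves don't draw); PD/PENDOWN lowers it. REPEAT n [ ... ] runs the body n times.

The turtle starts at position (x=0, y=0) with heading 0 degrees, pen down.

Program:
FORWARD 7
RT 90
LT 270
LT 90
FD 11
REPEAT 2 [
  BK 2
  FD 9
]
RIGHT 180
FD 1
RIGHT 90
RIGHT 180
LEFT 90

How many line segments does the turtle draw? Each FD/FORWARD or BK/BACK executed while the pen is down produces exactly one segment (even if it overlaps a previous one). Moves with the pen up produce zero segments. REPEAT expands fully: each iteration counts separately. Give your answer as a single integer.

Answer: 7

Derivation:
Executing turtle program step by step:
Start: pos=(0,0), heading=0, pen down
FD 7: (0,0) -> (7,0) [heading=0, draw]
RT 90: heading 0 -> 270
LT 270: heading 270 -> 180
LT 90: heading 180 -> 270
FD 11: (7,0) -> (7,-11) [heading=270, draw]
REPEAT 2 [
  -- iteration 1/2 --
  BK 2: (7,-11) -> (7,-9) [heading=270, draw]
  FD 9: (7,-9) -> (7,-18) [heading=270, draw]
  -- iteration 2/2 --
  BK 2: (7,-18) -> (7,-16) [heading=270, draw]
  FD 9: (7,-16) -> (7,-25) [heading=270, draw]
]
RT 180: heading 270 -> 90
FD 1: (7,-25) -> (7,-24) [heading=90, draw]
RT 90: heading 90 -> 0
RT 180: heading 0 -> 180
LT 90: heading 180 -> 270
Final: pos=(7,-24), heading=270, 7 segment(s) drawn
Segments drawn: 7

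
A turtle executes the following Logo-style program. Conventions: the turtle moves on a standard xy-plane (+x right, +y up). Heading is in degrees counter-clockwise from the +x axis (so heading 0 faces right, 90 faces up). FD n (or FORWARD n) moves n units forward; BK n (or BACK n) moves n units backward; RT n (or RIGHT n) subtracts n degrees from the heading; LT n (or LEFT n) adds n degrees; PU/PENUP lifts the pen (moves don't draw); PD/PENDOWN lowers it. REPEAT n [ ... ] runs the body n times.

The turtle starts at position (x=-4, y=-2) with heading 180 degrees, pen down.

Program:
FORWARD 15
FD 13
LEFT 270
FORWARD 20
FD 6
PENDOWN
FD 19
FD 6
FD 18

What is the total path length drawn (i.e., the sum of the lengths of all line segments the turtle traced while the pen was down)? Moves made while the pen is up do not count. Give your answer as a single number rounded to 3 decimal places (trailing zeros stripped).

Executing turtle program step by step:
Start: pos=(-4,-2), heading=180, pen down
FD 15: (-4,-2) -> (-19,-2) [heading=180, draw]
FD 13: (-19,-2) -> (-32,-2) [heading=180, draw]
LT 270: heading 180 -> 90
FD 20: (-32,-2) -> (-32,18) [heading=90, draw]
FD 6: (-32,18) -> (-32,24) [heading=90, draw]
PD: pen down
FD 19: (-32,24) -> (-32,43) [heading=90, draw]
FD 6: (-32,43) -> (-32,49) [heading=90, draw]
FD 18: (-32,49) -> (-32,67) [heading=90, draw]
Final: pos=(-32,67), heading=90, 7 segment(s) drawn

Segment lengths:
  seg 1: (-4,-2) -> (-19,-2), length = 15
  seg 2: (-19,-2) -> (-32,-2), length = 13
  seg 3: (-32,-2) -> (-32,18), length = 20
  seg 4: (-32,18) -> (-32,24), length = 6
  seg 5: (-32,24) -> (-32,43), length = 19
  seg 6: (-32,43) -> (-32,49), length = 6
  seg 7: (-32,49) -> (-32,67), length = 18
Total = 97

Answer: 97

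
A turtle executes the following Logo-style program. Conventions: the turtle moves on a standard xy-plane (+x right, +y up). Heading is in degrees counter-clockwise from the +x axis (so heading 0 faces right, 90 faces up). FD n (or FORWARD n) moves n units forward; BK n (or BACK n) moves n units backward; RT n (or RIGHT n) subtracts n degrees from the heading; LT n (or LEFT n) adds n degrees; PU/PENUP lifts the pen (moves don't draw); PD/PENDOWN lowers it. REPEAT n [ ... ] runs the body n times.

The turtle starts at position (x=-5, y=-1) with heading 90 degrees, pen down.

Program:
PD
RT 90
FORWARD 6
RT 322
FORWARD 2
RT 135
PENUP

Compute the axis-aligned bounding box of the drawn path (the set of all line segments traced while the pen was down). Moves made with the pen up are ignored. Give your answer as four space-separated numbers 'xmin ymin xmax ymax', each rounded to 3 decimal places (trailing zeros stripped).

Executing turtle program step by step:
Start: pos=(-5,-1), heading=90, pen down
PD: pen down
RT 90: heading 90 -> 0
FD 6: (-5,-1) -> (1,-1) [heading=0, draw]
RT 322: heading 0 -> 38
FD 2: (1,-1) -> (2.576,0.231) [heading=38, draw]
RT 135: heading 38 -> 263
PU: pen up
Final: pos=(2.576,0.231), heading=263, 2 segment(s) drawn

Segment endpoints: x in {-5, 1, 2.576}, y in {-1, 0.231}
xmin=-5, ymin=-1, xmax=2.576, ymax=0.231

Answer: -5 -1 2.576 0.231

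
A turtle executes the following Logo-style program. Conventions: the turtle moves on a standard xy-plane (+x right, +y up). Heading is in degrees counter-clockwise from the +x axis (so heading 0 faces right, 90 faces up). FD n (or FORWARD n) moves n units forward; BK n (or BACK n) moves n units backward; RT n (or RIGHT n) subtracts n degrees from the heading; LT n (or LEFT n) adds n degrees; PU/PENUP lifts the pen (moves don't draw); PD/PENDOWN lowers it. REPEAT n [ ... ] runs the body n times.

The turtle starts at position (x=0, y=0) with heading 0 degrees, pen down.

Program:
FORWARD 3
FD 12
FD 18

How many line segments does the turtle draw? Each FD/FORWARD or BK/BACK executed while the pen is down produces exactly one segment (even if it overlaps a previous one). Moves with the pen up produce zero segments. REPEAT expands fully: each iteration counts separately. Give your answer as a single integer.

Executing turtle program step by step:
Start: pos=(0,0), heading=0, pen down
FD 3: (0,0) -> (3,0) [heading=0, draw]
FD 12: (3,0) -> (15,0) [heading=0, draw]
FD 18: (15,0) -> (33,0) [heading=0, draw]
Final: pos=(33,0), heading=0, 3 segment(s) drawn
Segments drawn: 3

Answer: 3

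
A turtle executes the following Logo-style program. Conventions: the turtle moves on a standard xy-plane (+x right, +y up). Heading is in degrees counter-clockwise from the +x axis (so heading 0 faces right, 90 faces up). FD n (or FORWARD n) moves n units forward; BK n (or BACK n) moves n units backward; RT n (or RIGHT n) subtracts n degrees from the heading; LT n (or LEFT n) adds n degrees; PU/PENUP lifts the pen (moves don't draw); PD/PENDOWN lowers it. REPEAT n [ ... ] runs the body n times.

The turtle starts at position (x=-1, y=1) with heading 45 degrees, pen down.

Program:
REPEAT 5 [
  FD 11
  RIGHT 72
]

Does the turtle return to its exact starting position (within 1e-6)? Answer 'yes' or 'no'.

Answer: yes

Derivation:
Executing turtle program step by step:
Start: pos=(-1,1), heading=45, pen down
REPEAT 5 [
  -- iteration 1/5 --
  FD 11: (-1,1) -> (6.778,8.778) [heading=45, draw]
  RT 72: heading 45 -> 333
  -- iteration 2/5 --
  FD 11: (6.778,8.778) -> (16.579,3.784) [heading=333, draw]
  RT 72: heading 333 -> 261
  -- iteration 3/5 --
  FD 11: (16.579,3.784) -> (14.858,-7.08) [heading=261, draw]
  RT 72: heading 261 -> 189
  -- iteration 4/5 --
  FD 11: (14.858,-7.08) -> (3.994,-8.801) [heading=189, draw]
  RT 72: heading 189 -> 117
  -- iteration 5/5 --
  FD 11: (3.994,-8.801) -> (-1,1) [heading=117, draw]
  RT 72: heading 117 -> 45
]
Final: pos=(-1,1), heading=45, 5 segment(s) drawn

Start position: (-1, 1)
Final position: (-1, 1)
Distance = 0; < 1e-6 -> CLOSED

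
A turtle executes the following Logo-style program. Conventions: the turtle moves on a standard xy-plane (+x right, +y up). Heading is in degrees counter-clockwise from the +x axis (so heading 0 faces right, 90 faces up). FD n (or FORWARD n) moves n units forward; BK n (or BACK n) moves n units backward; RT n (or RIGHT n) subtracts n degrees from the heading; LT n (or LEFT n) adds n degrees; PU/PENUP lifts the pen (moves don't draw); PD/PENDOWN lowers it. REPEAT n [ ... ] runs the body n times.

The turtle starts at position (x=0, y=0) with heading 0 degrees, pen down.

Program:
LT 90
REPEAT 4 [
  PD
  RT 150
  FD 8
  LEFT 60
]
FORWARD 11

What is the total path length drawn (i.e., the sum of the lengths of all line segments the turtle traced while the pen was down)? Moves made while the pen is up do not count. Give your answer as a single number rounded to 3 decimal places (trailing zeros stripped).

Answer: 43

Derivation:
Executing turtle program step by step:
Start: pos=(0,0), heading=0, pen down
LT 90: heading 0 -> 90
REPEAT 4 [
  -- iteration 1/4 --
  PD: pen down
  RT 150: heading 90 -> 300
  FD 8: (0,0) -> (4,-6.928) [heading=300, draw]
  LT 60: heading 300 -> 0
  -- iteration 2/4 --
  PD: pen down
  RT 150: heading 0 -> 210
  FD 8: (4,-6.928) -> (-2.928,-10.928) [heading=210, draw]
  LT 60: heading 210 -> 270
  -- iteration 3/4 --
  PD: pen down
  RT 150: heading 270 -> 120
  FD 8: (-2.928,-10.928) -> (-6.928,-4) [heading=120, draw]
  LT 60: heading 120 -> 180
  -- iteration 4/4 --
  PD: pen down
  RT 150: heading 180 -> 30
  FD 8: (-6.928,-4) -> (0,0) [heading=30, draw]
  LT 60: heading 30 -> 90
]
FD 11: (0,0) -> (0,11) [heading=90, draw]
Final: pos=(0,11), heading=90, 5 segment(s) drawn

Segment lengths:
  seg 1: (0,0) -> (4,-6.928), length = 8
  seg 2: (4,-6.928) -> (-2.928,-10.928), length = 8
  seg 3: (-2.928,-10.928) -> (-6.928,-4), length = 8
  seg 4: (-6.928,-4) -> (0,0), length = 8
  seg 5: (0,0) -> (0,11), length = 11
Total = 43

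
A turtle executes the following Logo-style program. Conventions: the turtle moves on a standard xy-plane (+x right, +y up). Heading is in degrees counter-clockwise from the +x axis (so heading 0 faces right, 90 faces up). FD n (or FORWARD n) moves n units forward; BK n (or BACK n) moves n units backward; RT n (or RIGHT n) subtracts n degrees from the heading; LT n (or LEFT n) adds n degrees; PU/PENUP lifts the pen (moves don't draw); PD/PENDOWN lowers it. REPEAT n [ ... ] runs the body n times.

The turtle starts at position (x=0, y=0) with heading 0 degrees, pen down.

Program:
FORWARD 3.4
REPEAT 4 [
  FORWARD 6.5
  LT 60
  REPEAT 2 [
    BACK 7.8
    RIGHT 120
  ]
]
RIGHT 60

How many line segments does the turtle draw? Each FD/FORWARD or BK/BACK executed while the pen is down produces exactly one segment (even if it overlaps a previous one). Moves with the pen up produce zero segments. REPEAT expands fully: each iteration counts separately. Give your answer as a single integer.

Executing turtle program step by step:
Start: pos=(0,0), heading=0, pen down
FD 3.4: (0,0) -> (3.4,0) [heading=0, draw]
REPEAT 4 [
  -- iteration 1/4 --
  FD 6.5: (3.4,0) -> (9.9,0) [heading=0, draw]
  LT 60: heading 0 -> 60
  REPEAT 2 [
    -- iteration 1/2 --
    BK 7.8: (9.9,0) -> (6,-6.755) [heading=60, draw]
    RT 120: heading 60 -> 300
    -- iteration 2/2 --
    BK 7.8: (6,-6.755) -> (2.1,0) [heading=300, draw]
    RT 120: heading 300 -> 180
  ]
  -- iteration 2/4 --
  FD 6.5: (2.1,0) -> (-4.4,0) [heading=180, draw]
  LT 60: heading 180 -> 240
  REPEAT 2 [
    -- iteration 1/2 --
    BK 7.8: (-4.4,0) -> (-0.5,6.755) [heading=240, draw]
    RT 120: heading 240 -> 120
    -- iteration 2/2 --
    BK 7.8: (-0.5,6.755) -> (3.4,0) [heading=120, draw]
    RT 120: heading 120 -> 0
  ]
  -- iteration 3/4 --
  FD 6.5: (3.4,0) -> (9.9,0) [heading=0, draw]
  LT 60: heading 0 -> 60
  REPEAT 2 [
    -- iteration 1/2 --
    BK 7.8: (9.9,0) -> (6,-6.755) [heading=60, draw]
    RT 120: heading 60 -> 300
    -- iteration 2/2 --
    BK 7.8: (6,-6.755) -> (2.1,0) [heading=300, draw]
    RT 120: heading 300 -> 180
  ]
  -- iteration 4/4 --
  FD 6.5: (2.1,0) -> (-4.4,0) [heading=180, draw]
  LT 60: heading 180 -> 240
  REPEAT 2 [
    -- iteration 1/2 --
    BK 7.8: (-4.4,0) -> (-0.5,6.755) [heading=240, draw]
    RT 120: heading 240 -> 120
    -- iteration 2/2 --
    BK 7.8: (-0.5,6.755) -> (3.4,0) [heading=120, draw]
    RT 120: heading 120 -> 0
  ]
]
RT 60: heading 0 -> 300
Final: pos=(3.4,0), heading=300, 13 segment(s) drawn
Segments drawn: 13

Answer: 13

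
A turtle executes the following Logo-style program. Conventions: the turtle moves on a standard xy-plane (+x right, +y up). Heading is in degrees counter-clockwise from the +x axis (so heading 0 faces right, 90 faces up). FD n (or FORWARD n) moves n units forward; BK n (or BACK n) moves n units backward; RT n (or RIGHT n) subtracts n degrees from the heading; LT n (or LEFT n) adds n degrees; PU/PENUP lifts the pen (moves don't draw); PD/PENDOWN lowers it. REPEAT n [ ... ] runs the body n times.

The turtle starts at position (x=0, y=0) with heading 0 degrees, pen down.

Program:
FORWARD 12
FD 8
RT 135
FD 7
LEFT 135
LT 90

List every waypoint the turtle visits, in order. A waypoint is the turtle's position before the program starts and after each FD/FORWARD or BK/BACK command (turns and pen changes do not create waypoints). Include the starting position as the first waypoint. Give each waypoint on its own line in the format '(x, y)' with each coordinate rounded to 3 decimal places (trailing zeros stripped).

Answer: (0, 0)
(12, 0)
(20, 0)
(15.05, -4.95)

Derivation:
Executing turtle program step by step:
Start: pos=(0,0), heading=0, pen down
FD 12: (0,0) -> (12,0) [heading=0, draw]
FD 8: (12,0) -> (20,0) [heading=0, draw]
RT 135: heading 0 -> 225
FD 7: (20,0) -> (15.05,-4.95) [heading=225, draw]
LT 135: heading 225 -> 0
LT 90: heading 0 -> 90
Final: pos=(15.05,-4.95), heading=90, 3 segment(s) drawn
Waypoints (4 total):
(0, 0)
(12, 0)
(20, 0)
(15.05, -4.95)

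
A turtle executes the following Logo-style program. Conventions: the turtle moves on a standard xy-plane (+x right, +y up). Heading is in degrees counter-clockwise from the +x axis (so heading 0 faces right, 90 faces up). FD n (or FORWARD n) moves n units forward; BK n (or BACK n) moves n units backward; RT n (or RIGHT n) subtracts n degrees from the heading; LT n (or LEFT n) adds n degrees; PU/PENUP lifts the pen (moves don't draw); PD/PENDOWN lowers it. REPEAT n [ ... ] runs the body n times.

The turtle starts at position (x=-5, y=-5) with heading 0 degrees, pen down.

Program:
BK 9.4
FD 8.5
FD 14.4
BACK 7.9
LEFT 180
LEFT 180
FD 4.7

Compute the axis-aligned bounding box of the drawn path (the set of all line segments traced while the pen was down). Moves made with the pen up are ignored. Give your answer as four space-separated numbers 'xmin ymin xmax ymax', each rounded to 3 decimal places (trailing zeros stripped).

Executing turtle program step by step:
Start: pos=(-5,-5), heading=0, pen down
BK 9.4: (-5,-5) -> (-14.4,-5) [heading=0, draw]
FD 8.5: (-14.4,-5) -> (-5.9,-5) [heading=0, draw]
FD 14.4: (-5.9,-5) -> (8.5,-5) [heading=0, draw]
BK 7.9: (8.5,-5) -> (0.6,-5) [heading=0, draw]
LT 180: heading 0 -> 180
LT 180: heading 180 -> 0
FD 4.7: (0.6,-5) -> (5.3,-5) [heading=0, draw]
Final: pos=(5.3,-5), heading=0, 5 segment(s) drawn

Segment endpoints: x in {-14.4, -5.9, -5, 0.6, 5.3, 8.5}, y in {-5, -5}
xmin=-14.4, ymin=-5, xmax=8.5, ymax=-5

Answer: -14.4 -5 8.5 -5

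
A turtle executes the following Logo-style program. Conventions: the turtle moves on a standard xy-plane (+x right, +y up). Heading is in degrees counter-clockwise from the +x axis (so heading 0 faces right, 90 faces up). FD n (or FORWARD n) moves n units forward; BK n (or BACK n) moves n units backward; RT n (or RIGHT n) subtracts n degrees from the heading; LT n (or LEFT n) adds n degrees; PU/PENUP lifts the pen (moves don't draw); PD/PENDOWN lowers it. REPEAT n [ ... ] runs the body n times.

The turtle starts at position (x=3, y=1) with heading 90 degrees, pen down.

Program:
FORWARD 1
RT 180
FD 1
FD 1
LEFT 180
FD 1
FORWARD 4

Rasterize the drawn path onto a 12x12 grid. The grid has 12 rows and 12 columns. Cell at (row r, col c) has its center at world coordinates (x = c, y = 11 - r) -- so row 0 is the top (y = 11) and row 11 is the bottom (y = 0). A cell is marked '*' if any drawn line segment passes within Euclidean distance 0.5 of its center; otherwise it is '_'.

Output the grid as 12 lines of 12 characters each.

Answer: ____________
____________
____________
____________
____________
____________
___*________
___*________
___*________
___*________
___*________
___*________

Derivation:
Segment 0: (3,1) -> (3,2)
Segment 1: (3,2) -> (3,1)
Segment 2: (3,1) -> (3,0)
Segment 3: (3,0) -> (3,1)
Segment 4: (3,1) -> (3,5)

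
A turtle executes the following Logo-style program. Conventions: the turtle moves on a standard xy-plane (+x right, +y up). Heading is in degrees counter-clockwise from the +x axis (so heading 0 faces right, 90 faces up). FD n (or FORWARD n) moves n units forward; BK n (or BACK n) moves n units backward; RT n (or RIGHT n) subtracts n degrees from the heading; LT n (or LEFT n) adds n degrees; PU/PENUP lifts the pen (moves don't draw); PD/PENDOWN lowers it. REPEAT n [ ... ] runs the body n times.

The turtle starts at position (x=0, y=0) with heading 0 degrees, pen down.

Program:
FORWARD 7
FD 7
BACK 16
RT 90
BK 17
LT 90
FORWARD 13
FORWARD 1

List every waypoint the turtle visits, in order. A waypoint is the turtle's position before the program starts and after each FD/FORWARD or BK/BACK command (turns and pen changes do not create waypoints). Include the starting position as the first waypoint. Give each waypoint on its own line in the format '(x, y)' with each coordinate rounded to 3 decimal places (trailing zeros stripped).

Answer: (0, 0)
(7, 0)
(14, 0)
(-2, 0)
(-2, 17)
(11, 17)
(12, 17)

Derivation:
Executing turtle program step by step:
Start: pos=(0,0), heading=0, pen down
FD 7: (0,0) -> (7,0) [heading=0, draw]
FD 7: (7,0) -> (14,0) [heading=0, draw]
BK 16: (14,0) -> (-2,0) [heading=0, draw]
RT 90: heading 0 -> 270
BK 17: (-2,0) -> (-2,17) [heading=270, draw]
LT 90: heading 270 -> 0
FD 13: (-2,17) -> (11,17) [heading=0, draw]
FD 1: (11,17) -> (12,17) [heading=0, draw]
Final: pos=(12,17), heading=0, 6 segment(s) drawn
Waypoints (7 total):
(0, 0)
(7, 0)
(14, 0)
(-2, 0)
(-2, 17)
(11, 17)
(12, 17)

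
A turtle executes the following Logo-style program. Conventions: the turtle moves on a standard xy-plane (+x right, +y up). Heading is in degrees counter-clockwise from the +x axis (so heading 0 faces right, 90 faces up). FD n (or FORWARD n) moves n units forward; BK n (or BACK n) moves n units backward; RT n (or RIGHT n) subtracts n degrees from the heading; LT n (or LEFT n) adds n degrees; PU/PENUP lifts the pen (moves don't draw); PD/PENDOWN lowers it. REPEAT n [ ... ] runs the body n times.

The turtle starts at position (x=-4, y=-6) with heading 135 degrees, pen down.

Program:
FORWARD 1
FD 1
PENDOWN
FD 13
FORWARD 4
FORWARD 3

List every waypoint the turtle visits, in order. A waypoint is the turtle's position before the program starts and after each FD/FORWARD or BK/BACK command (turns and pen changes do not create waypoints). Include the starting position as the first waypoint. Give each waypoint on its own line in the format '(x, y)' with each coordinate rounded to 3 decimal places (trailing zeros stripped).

Answer: (-4, -6)
(-4.707, -5.293)
(-5.414, -4.586)
(-14.607, 4.607)
(-17.435, 7.435)
(-19.556, 9.556)

Derivation:
Executing turtle program step by step:
Start: pos=(-4,-6), heading=135, pen down
FD 1: (-4,-6) -> (-4.707,-5.293) [heading=135, draw]
FD 1: (-4.707,-5.293) -> (-5.414,-4.586) [heading=135, draw]
PD: pen down
FD 13: (-5.414,-4.586) -> (-14.607,4.607) [heading=135, draw]
FD 4: (-14.607,4.607) -> (-17.435,7.435) [heading=135, draw]
FD 3: (-17.435,7.435) -> (-19.556,9.556) [heading=135, draw]
Final: pos=(-19.556,9.556), heading=135, 5 segment(s) drawn
Waypoints (6 total):
(-4, -6)
(-4.707, -5.293)
(-5.414, -4.586)
(-14.607, 4.607)
(-17.435, 7.435)
(-19.556, 9.556)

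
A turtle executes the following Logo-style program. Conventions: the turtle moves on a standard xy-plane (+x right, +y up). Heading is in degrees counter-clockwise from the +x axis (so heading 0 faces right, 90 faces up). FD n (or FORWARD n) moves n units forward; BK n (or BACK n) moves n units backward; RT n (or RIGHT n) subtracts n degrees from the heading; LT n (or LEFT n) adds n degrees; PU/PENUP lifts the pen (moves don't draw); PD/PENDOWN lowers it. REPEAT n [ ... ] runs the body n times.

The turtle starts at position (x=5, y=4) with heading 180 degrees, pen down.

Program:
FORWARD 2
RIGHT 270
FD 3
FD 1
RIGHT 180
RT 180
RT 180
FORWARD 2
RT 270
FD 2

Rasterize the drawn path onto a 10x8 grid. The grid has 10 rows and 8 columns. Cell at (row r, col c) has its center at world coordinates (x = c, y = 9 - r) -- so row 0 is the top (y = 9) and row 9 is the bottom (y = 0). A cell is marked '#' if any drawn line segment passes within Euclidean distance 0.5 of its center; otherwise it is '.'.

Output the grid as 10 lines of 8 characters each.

Segment 0: (5,4) -> (3,4)
Segment 1: (3,4) -> (3,1)
Segment 2: (3,1) -> (3,0)
Segment 3: (3,0) -> (3,2)
Segment 4: (3,2) -> (1,2)

Answer: ........
........
........
........
........
...###..
...#....
.###....
...#....
...#....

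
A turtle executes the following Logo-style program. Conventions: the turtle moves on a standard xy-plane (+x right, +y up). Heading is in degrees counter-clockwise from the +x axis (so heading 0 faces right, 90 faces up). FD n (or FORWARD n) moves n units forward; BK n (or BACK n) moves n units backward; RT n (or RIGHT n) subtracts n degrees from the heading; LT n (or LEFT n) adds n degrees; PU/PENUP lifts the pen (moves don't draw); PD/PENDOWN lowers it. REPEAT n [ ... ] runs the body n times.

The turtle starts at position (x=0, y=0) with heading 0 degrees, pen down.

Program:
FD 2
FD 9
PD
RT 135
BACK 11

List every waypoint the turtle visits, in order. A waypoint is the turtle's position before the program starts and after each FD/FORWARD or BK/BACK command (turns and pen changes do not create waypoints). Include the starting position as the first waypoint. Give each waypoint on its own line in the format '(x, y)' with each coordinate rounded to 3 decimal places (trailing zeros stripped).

Executing turtle program step by step:
Start: pos=(0,0), heading=0, pen down
FD 2: (0,0) -> (2,0) [heading=0, draw]
FD 9: (2,0) -> (11,0) [heading=0, draw]
PD: pen down
RT 135: heading 0 -> 225
BK 11: (11,0) -> (18.778,7.778) [heading=225, draw]
Final: pos=(18.778,7.778), heading=225, 3 segment(s) drawn
Waypoints (4 total):
(0, 0)
(2, 0)
(11, 0)
(18.778, 7.778)

Answer: (0, 0)
(2, 0)
(11, 0)
(18.778, 7.778)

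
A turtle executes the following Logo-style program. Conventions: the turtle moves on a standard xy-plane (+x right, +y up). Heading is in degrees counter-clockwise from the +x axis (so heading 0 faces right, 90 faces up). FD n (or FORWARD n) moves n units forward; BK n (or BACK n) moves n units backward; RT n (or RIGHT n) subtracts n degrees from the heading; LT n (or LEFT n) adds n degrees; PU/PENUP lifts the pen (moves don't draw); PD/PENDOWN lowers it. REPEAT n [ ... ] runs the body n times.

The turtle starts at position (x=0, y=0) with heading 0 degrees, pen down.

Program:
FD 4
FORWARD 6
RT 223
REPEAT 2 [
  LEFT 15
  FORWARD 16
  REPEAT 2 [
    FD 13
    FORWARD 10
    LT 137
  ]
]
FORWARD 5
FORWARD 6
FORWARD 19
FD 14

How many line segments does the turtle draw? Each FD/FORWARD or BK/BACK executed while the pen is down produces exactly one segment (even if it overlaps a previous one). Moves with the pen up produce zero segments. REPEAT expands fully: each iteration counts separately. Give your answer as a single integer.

Answer: 16

Derivation:
Executing turtle program step by step:
Start: pos=(0,0), heading=0, pen down
FD 4: (0,0) -> (4,0) [heading=0, draw]
FD 6: (4,0) -> (10,0) [heading=0, draw]
RT 223: heading 0 -> 137
REPEAT 2 [
  -- iteration 1/2 --
  LT 15: heading 137 -> 152
  FD 16: (10,0) -> (-4.127,7.512) [heading=152, draw]
  REPEAT 2 [
    -- iteration 1/2 --
    FD 13: (-4.127,7.512) -> (-15.605,13.615) [heading=152, draw]
    FD 10: (-15.605,13.615) -> (-24.435,18.309) [heading=152, draw]
    LT 137: heading 152 -> 289
    -- iteration 2/2 --
    FD 13: (-24.435,18.309) -> (-20.203,6.018) [heading=289, draw]
    FD 10: (-20.203,6.018) -> (-16.947,-3.438) [heading=289, draw]
    LT 137: heading 289 -> 66
  ]
  -- iteration 2/2 --
  LT 15: heading 66 -> 81
  FD 16: (-16.947,-3.438) -> (-14.444,12.365) [heading=81, draw]
  REPEAT 2 [
    -- iteration 1/2 --
    FD 13: (-14.444,12.365) -> (-12.41,25.205) [heading=81, draw]
    FD 10: (-12.41,25.205) -> (-10.846,35.082) [heading=81, draw]
    LT 137: heading 81 -> 218
    -- iteration 2/2 --
    FD 13: (-10.846,35.082) -> (-21.09,27.079) [heading=218, draw]
    FD 10: (-21.09,27.079) -> (-28.97,20.922) [heading=218, draw]
    LT 137: heading 218 -> 355
  ]
]
FD 5: (-28.97,20.922) -> (-23.989,20.486) [heading=355, draw]
FD 6: (-23.989,20.486) -> (-18.012,19.963) [heading=355, draw]
FD 19: (-18.012,19.963) -> (0.916,18.307) [heading=355, draw]
FD 14: (0.916,18.307) -> (14.862,17.087) [heading=355, draw]
Final: pos=(14.862,17.087), heading=355, 16 segment(s) drawn
Segments drawn: 16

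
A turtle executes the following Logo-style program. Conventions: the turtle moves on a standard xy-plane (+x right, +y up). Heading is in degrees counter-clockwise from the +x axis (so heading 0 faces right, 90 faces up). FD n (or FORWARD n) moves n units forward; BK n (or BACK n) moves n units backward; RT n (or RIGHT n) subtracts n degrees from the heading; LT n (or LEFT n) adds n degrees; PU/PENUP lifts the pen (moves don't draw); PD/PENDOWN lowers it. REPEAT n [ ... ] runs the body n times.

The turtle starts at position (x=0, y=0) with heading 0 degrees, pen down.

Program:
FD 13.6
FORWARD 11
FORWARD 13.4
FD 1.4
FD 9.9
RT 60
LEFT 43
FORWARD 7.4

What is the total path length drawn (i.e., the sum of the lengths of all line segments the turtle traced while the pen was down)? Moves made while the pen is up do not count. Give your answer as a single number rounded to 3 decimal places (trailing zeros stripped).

Executing turtle program step by step:
Start: pos=(0,0), heading=0, pen down
FD 13.6: (0,0) -> (13.6,0) [heading=0, draw]
FD 11: (13.6,0) -> (24.6,0) [heading=0, draw]
FD 13.4: (24.6,0) -> (38,0) [heading=0, draw]
FD 1.4: (38,0) -> (39.4,0) [heading=0, draw]
FD 9.9: (39.4,0) -> (49.3,0) [heading=0, draw]
RT 60: heading 0 -> 300
LT 43: heading 300 -> 343
FD 7.4: (49.3,0) -> (56.377,-2.164) [heading=343, draw]
Final: pos=(56.377,-2.164), heading=343, 6 segment(s) drawn

Segment lengths:
  seg 1: (0,0) -> (13.6,0), length = 13.6
  seg 2: (13.6,0) -> (24.6,0), length = 11
  seg 3: (24.6,0) -> (38,0), length = 13.4
  seg 4: (38,0) -> (39.4,0), length = 1.4
  seg 5: (39.4,0) -> (49.3,0), length = 9.9
  seg 6: (49.3,0) -> (56.377,-2.164), length = 7.4
Total = 56.7

Answer: 56.7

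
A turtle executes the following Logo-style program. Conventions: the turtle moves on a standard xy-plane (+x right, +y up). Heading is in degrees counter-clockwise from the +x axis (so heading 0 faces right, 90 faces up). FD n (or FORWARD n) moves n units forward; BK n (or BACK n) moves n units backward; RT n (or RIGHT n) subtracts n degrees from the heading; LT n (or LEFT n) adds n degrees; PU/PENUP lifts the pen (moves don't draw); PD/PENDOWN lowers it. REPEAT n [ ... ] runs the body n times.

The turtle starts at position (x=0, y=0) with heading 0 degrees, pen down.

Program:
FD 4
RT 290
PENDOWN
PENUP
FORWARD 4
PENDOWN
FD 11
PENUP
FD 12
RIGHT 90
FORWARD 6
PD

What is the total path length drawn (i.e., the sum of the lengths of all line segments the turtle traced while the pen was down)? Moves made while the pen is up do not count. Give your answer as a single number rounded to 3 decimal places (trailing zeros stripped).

Executing turtle program step by step:
Start: pos=(0,0), heading=0, pen down
FD 4: (0,0) -> (4,0) [heading=0, draw]
RT 290: heading 0 -> 70
PD: pen down
PU: pen up
FD 4: (4,0) -> (5.368,3.759) [heading=70, move]
PD: pen down
FD 11: (5.368,3.759) -> (9.13,14.095) [heading=70, draw]
PU: pen up
FD 12: (9.13,14.095) -> (13.235,25.372) [heading=70, move]
RT 90: heading 70 -> 340
FD 6: (13.235,25.372) -> (18.873,23.32) [heading=340, move]
PD: pen down
Final: pos=(18.873,23.32), heading=340, 2 segment(s) drawn

Segment lengths:
  seg 1: (0,0) -> (4,0), length = 4
  seg 2: (5.368,3.759) -> (9.13,14.095), length = 11
Total = 15

Answer: 15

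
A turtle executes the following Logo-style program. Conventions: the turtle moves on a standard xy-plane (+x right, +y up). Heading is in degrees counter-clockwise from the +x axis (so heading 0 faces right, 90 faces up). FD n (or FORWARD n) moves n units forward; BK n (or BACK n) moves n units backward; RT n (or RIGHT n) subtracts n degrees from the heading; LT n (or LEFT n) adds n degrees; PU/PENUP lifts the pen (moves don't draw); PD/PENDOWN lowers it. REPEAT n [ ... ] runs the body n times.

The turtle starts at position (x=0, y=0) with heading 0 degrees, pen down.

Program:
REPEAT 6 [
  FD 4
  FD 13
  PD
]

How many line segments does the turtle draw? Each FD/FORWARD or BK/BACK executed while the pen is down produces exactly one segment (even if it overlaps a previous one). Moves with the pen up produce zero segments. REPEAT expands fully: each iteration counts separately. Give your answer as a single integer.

Answer: 12

Derivation:
Executing turtle program step by step:
Start: pos=(0,0), heading=0, pen down
REPEAT 6 [
  -- iteration 1/6 --
  FD 4: (0,0) -> (4,0) [heading=0, draw]
  FD 13: (4,0) -> (17,0) [heading=0, draw]
  PD: pen down
  -- iteration 2/6 --
  FD 4: (17,0) -> (21,0) [heading=0, draw]
  FD 13: (21,0) -> (34,0) [heading=0, draw]
  PD: pen down
  -- iteration 3/6 --
  FD 4: (34,0) -> (38,0) [heading=0, draw]
  FD 13: (38,0) -> (51,0) [heading=0, draw]
  PD: pen down
  -- iteration 4/6 --
  FD 4: (51,0) -> (55,0) [heading=0, draw]
  FD 13: (55,0) -> (68,0) [heading=0, draw]
  PD: pen down
  -- iteration 5/6 --
  FD 4: (68,0) -> (72,0) [heading=0, draw]
  FD 13: (72,0) -> (85,0) [heading=0, draw]
  PD: pen down
  -- iteration 6/6 --
  FD 4: (85,0) -> (89,0) [heading=0, draw]
  FD 13: (89,0) -> (102,0) [heading=0, draw]
  PD: pen down
]
Final: pos=(102,0), heading=0, 12 segment(s) drawn
Segments drawn: 12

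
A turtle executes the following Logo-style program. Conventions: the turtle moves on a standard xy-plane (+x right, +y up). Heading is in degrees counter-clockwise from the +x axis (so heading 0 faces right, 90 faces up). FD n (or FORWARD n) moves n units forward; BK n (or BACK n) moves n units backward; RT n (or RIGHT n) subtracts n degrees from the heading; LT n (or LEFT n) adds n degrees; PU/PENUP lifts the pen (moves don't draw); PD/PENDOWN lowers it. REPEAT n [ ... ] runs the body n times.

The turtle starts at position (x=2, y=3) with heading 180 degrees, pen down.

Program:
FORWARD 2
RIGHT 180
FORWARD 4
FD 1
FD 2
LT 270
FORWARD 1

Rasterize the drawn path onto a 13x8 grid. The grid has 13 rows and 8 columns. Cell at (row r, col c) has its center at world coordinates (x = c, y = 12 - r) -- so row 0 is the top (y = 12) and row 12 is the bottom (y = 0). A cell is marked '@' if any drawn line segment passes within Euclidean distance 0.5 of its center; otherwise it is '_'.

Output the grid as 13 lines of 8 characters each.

Segment 0: (2,3) -> (0,3)
Segment 1: (0,3) -> (4,3)
Segment 2: (4,3) -> (5,3)
Segment 3: (5,3) -> (7,3)
Segment 4: (7,3) -> (7,2)

Answer: ________
________
________
________
________
________
________
________
________
@@@@@@@@
_______@
________
________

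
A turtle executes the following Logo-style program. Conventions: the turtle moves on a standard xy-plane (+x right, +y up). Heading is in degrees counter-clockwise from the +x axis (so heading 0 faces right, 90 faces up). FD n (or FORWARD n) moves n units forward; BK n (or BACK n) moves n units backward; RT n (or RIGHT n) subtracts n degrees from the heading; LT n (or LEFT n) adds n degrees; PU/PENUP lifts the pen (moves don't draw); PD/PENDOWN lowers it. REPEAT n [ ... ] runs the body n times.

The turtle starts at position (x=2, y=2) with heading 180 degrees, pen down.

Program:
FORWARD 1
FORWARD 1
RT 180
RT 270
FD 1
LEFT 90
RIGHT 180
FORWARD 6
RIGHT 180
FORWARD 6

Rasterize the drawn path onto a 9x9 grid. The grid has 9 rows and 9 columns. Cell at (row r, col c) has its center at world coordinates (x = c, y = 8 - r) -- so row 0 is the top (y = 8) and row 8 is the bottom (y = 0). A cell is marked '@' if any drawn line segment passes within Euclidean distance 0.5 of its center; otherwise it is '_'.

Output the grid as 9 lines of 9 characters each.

Answer: _________
_________
_________
_________
_________
@@@@@@@__
@@@______
_________
_________

Derivation:
Segment 0: (2,2) -> (1,2)
Segment 1: (1,2) -> (0,2)
Segment 2: (0,2) -> (-0,3)
Segment 3: (-0,3) -> (6,3)
Segment 4: (6,3) -> (0,3)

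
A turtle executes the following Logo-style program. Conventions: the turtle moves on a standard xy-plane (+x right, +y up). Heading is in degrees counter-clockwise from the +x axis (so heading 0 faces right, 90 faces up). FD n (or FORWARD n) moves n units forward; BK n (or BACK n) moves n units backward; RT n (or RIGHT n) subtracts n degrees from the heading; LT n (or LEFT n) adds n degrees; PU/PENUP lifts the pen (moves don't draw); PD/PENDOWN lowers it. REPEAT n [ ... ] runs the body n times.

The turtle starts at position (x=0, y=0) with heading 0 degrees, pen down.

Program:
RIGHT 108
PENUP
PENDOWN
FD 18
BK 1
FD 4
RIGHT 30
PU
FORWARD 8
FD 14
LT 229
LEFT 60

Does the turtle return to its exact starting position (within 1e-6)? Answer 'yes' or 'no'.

Answer: no

Derivation:
Executing turtle program step by step:
Start: pos=(0,0), heading=0, pen down
RT 108: heading 0 -> 252
PU: pen up
PD: pen down
FD 18: (0,0) -> (-5.562,-17.119) [heading=252, draw]
BK 1: (-5.562,-17.119) -> (-5.253,-16.168) [heading=252, draw]
FD 4: (-5.253,-16.168) -> (-6.489,-19.972) [heading=252, draw]
RT 30: heading 252 -> 222
PU: pen up
FD 8: (-6.489,-19.972) -> (-12.435,-25.325) [heading=222, move]
FD 14: (-12.435,-25.325) -> (-22.839,-34.693) [heading=222, move]
LT 229: heading 222 -> 91
LT 60: heading 91 -> 151
Final: pos=(-22.839,-34.693), heading=151, 3 segment(s) drawn

Start position: (0, 0)
Final position: (-22.839, -34.693)
Distance = 41.536; >= 1e-6 -> NOT closed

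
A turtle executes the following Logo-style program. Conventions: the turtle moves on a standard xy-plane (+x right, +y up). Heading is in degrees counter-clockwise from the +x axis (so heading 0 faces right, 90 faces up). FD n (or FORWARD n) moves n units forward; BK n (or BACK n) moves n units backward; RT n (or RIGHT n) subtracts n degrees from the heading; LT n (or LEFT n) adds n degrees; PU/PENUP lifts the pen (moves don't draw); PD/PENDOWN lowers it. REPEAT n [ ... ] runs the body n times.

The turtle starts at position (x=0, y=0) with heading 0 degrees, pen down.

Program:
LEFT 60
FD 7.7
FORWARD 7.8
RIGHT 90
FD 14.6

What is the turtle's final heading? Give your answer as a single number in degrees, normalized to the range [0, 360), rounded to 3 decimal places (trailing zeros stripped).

Executing turtle program step by step:
Start: pos=(0,0), heading=0, pen down
LT 60: heading 0 -> 60
FD 7.7: (0,0) -> (3.85,6.668) [heading=60, draw]
FD 7.8: (3.85,6.668) -> (7.75,13.423) [heading=60, draw]
RT 90: heading 60 -> 330
FD 14.6: (7.75,13.423) -> (20.394,6.123) [heading=330, draw]
Final: pos=(20.394,6.123), heading=330, 3 segment(s) drawn

Answer: 330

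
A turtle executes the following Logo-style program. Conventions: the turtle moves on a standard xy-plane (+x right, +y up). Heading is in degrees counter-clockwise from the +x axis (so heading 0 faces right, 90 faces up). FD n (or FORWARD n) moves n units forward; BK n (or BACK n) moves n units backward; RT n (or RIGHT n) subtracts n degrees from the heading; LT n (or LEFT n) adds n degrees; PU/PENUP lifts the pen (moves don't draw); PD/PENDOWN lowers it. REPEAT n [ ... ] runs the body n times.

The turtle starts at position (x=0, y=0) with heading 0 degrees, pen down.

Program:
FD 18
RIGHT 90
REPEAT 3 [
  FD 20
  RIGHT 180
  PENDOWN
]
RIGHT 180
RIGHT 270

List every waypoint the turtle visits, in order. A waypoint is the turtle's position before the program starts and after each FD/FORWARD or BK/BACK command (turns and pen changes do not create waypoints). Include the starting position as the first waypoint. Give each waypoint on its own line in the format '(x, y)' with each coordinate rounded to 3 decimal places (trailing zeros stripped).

Executing turtle program step by step:
Start: pos=(0,0), heading=0, pen down
FD 18: (0,0) -> (18,0) [heading=0, draw]
RT 90: heading 0 -> 270
REPEAT 3 [
  -- iteration 1/3 --
  FD 20: (18,0) -> (18,-20) [heading=270, draw]
  RT 180: heading 270 -> 90
  PD: pen down
  -- iteration 2/3 --
  FD 20: (18,-20) -> (18,0) [heading=90, draw]
  RT 180: heading 90 -> 270
  PD: pen down
  -- iteration 3/3 --
  FD 20: (18,0) -> (18,-20) [heading=270, draw]
  RT 180: heading 270 -> 90
  PD: pen down
]
RT 180: heading 90 -> 270
RT 270: heading 270 -> 0
Final: pos=(18,-20), heading=0, 4 segment(s) drawn
Waypoints (5 total):
(0, 0)
(18, 0)
(18, -20)
(18, 0)
(18, -20)

Answer: (0, 0)
(18, 0)
(18, -20)
(18, 0)
(18, -20)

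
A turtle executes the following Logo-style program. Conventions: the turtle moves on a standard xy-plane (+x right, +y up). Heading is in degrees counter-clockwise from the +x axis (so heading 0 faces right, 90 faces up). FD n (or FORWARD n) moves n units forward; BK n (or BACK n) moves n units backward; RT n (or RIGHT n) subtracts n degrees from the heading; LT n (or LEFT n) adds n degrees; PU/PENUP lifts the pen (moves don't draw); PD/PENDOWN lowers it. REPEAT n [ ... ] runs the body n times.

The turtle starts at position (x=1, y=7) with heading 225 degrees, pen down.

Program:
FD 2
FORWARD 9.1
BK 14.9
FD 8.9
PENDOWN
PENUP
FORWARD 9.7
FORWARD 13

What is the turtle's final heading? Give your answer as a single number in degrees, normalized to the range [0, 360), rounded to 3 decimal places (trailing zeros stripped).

Answer: 225

Derivation:
Executing turtle program step by step:
Start: pos=(1,7), heading=225, pen down
FD 2: (1,7) -> (-0.414,5.586) [heading=225, draw]
FD 9.1: (-0.414,5.586) -> (-6.849,-0.849) [heading=225, draw]
BK 14.9: (-6.849,-0.849) -> (3.687,9.687) [heading=225, draw]
FD 8.9: (3.687,9.687) -> (-2.606,3.394) [heading=225, draw]
PD: pen down
PU: pen up
FD 9.7: (-2.606,3.394) -> (-9.465,-3.465) [heading=225, move]
FD 13: (-9.465,-3.465) -> (-18.658,-12.658) [heading=225, move]
Final: pos=(-18.658,-12.658), heading=225, 4 segment(s) drawn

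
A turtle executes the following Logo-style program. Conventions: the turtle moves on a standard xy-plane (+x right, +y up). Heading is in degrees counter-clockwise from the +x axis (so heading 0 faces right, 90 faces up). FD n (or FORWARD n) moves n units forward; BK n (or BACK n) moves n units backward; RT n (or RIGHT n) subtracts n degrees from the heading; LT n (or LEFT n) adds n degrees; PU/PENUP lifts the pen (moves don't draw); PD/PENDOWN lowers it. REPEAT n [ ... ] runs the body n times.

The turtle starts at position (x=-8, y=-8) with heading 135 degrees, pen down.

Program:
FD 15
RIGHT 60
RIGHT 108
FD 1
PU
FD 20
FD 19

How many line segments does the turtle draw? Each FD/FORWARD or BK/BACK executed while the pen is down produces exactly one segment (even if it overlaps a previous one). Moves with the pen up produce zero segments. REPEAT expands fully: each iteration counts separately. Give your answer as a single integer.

Answer: 2

Derivation:
Executing turtle program step by step:
Start: pos=(-8,-8), heading=135, pen down
FD 15: (-8,-8) -> (-18.607,2.607) [heading=135, draw]
RT 60: heading 135 -> 75
RT 108: heading 75 -> 327
FD 1: (-18.607,2.607) -> (-17.768,2.062) [heading=327, draw]
PU: pen up
FD 20: (-17.768,2.062) -> (-0.995,-8.831) [heading=327, move]
FD 19: (-0.995,-8.831) -> (14.94,-19.179) [heading=327, move]
Final: pos=(14.94,-19.179), heading=327, 2 segment(s) drawn
Segments drawn: 2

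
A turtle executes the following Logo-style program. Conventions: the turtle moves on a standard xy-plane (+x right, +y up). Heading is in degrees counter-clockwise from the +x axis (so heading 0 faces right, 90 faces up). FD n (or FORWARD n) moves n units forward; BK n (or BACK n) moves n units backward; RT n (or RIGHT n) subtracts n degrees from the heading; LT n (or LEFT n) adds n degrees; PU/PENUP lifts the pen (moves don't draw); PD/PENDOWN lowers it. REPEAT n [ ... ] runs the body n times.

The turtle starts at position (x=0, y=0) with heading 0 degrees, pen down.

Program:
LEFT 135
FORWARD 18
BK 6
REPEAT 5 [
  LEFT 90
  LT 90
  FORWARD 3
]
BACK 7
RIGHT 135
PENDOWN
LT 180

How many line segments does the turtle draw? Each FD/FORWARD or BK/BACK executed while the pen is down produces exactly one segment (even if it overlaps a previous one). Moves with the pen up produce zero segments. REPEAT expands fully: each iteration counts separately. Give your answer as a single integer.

Answer: 8

Derivation:
Executing turtle program step by step:
Start: pos=(0,0), heading=0, pen down
LT 135: heading 0 -> 135
FD 18: (0,0) -> (-12.728,12.728) [heading=135, draw]
BK 6: (-12.728,12.728) -> (-8.485,8.485) [heading=135, draw]
REPEAT 5 [
  -- iteration 1/5 --
  LT 90: heading 135 -> 225
  LT 90: heading 225 -> 315
  FD 3: (-8.485,8.485) -> (-6.364,6.364) [heading=315, draw]
  -- iteration 2/5 --
  LT 90: heading 315 -> 45
  LT 90: heading 45 -> 135
  FD 3: (-6.364,6.364) -> (-8.485,8.485) [heading=135, draw]
  -- iteration 3/5 --
  LT 90: heading 135 -> 225
  LT 90: heading 225 -> 315
  FD 3: (-8.485,8.485) -> (-6.364,6.364) [heading=315, draw]
  -- iteration 4/5 --
  LT 90: heading 315 -> 45
  LT 90: heading 45 -> 135
  FD 3: (-6.364,6.364) -> (-8.485,8.485) [heading=135, draw]
  -- iteration 5/5 --
  LT 90: heading 135 -> 225
  LT 90: heading 225 -> 315
  FD 3: (-8.485,8.485) -> (-6.364,6.364) [heading=315, draw]
]
BK 7: (-6.364,6.364) -> (-11.314,11.314) [heading=315, draw]
RT 135: heading 315 -> 180
PD: pen down
LT 180: heading 180 -> 0
Final: pos=(-11.314,11.314), heading=0, 8 segment(s) drawn
Segments drawn: 8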